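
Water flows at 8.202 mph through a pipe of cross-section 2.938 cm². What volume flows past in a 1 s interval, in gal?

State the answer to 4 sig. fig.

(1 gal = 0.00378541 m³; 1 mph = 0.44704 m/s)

0.2846 gal

8.202 mph × 0.44704 = 3.66662 m/s
2.938 cm² × 0.0001 = 2.938×10⁻⁴ m²
V = v × A × t = 3.66662 m/s × 2.938×10⁻⁴ m² × 1 s = 0.00107725 m³
0.00107725 m³ ÷ (0.00378541 m³/gal) = 0.284579 gal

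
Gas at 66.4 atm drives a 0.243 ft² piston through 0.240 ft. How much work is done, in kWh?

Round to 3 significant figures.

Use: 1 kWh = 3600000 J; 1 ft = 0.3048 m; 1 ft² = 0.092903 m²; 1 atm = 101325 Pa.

0.00309 kWh

66.4 atm → 6.72798×10⁶ Pa
0.243 ft² → 0.0225754 m²
F = P × A = 6.72798×10⁶ × 0.0225754 = 151887 N
0.240 ft → 0.073152 m
W = F × d = 151887 × 0.073152 = 11110.8 J
In kWh: 11110.8 / 3600000 = 0.00308633 kWh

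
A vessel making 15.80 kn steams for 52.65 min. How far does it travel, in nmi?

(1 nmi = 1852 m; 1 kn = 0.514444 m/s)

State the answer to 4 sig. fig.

13.86 nmi

15.80 kn × 0.514444 = 8.12822 m/s
52.65 min × 60 = 3159 s
d = v × t = 8.12822 m/s × 3159 s = 25677 m
25677 m ÷ (1852 m/nmi) = 13.8645 nmi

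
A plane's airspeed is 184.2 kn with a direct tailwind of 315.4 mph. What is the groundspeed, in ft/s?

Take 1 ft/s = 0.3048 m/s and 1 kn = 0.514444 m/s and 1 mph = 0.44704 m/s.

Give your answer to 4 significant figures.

773.5 ft/s

184.2 kn × 0.514444 → 94.7606 m/s
315.4 mph × 0.44704 → 140.996 m/s
Total: 94.7606 + 140.996 = 235.757 m/s
In ft/s: 235.757 / 0.3048 = 773.481 ft/s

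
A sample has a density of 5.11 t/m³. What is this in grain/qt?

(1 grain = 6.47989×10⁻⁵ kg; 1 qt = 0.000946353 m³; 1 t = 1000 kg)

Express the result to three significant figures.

7.46×10⁴ grain/qt

5.11 t/m³ × 1000 kg/t = 5110 kg/m³
5110 kg/m³ ÷ 6.47989×10⁻⁵ kg/grain × 0.000946353 m³/qt = 74628.8 grain/qt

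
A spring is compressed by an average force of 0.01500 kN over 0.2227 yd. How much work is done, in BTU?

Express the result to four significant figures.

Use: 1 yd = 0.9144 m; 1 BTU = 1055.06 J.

0.01500 kN × 1000 → 15 N
0.2227 yd × 0.9144 → 0.203637 m
W = F × d = 15 N × 0.203637 m = 3.05456 J
3.05456 J ÷ (1055.06 J/BTU) = 0.00289515 BTU

0.002895 BTU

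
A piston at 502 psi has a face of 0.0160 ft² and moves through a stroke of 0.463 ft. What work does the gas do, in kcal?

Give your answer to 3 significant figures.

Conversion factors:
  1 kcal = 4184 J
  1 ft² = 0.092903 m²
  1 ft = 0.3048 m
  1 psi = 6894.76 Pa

0.174 kcal

502 psi → 3.46117×10⁶ Pa
0.0160 ft² → 0.00148645 m²
F = P × A = 3.46117×10⁶ × 0.00148645 = 5144.86 N
0.463 ft → 0.141122 m
W = F × d = 5144.86 × 0.141122 = 726.053 J
In kcal: 726.053 / 4184 = 0.173531 kcal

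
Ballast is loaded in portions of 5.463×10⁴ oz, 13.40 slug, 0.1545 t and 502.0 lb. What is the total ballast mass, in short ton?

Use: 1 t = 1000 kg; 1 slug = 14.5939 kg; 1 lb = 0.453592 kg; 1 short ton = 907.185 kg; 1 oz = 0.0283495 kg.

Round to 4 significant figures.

5.463×10⁴ oz × 0.0283495 = 1548.73 kg
13.40 slug × 14.5939 = 195.558 kg
0.1545 t × 1000 = 154.5 kg
502.0 lb × 0.453592 = 227.703 kg
Total: 1548.73 + 195.558 + 154.5 + 227.703 = 2126.49 kg
In short ton: 2126.49 / 907.185 = 2.34405 short ton

2.344 short ton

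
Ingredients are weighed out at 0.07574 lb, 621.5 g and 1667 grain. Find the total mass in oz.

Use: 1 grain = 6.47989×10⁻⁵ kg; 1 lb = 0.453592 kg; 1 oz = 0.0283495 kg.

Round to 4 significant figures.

0.07574 lb × 0.453592 → 0.0343551 kg
621.5 g × 0.001 → 0.6215 kg
1667 grain × 6.47989×10⁻⁵ → 0.10802 kg
Sum: 0.0343551 + 0.6215 + 0.10802 = 0.763875 kg
In oz: 0.763875 / 0.0283495 = 26.9449 oz

26.94 oz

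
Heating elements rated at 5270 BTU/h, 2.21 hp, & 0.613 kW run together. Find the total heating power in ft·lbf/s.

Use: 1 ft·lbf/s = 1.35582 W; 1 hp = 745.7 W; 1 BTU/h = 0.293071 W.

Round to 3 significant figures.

5270 BTU/h × 0.293071 → 1544.48 W
2.21 hp × 745.7 → 1648 W
0.613 kW × 1000 → 613 W
Combined: 1544.48 + 1648 + 613 = 3805.48 W
In ft·lbf/s: 3805.48 / 1.35582 = 2806.77 ft·lbf/s

2810 ft·lbf/s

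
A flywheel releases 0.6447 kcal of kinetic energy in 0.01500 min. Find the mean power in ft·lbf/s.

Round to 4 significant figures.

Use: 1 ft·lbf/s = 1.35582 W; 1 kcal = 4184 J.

2211 ft·lbf/s

0.6447 kcal × 4184 → 2697.42 J
0.01500 min × 60 → 0.9 s
P = E / t = 2697.42 J / 0.9 s = 2997.13 W
2997.13 W ÷ (1.35582 W/ft·lbf/s) = 2210.57 ft·lbf/s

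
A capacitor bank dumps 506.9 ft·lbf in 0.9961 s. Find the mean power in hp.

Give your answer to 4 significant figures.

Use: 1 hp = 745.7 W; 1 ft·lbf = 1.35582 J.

506.9 ft·lbf × 1.35582 = 687.265 J
P = E / t = 687.265 J / 0.9961 s = 689.956 W
689.956 W ÷ (745.7 W/hp) = 0.925246 hp

0.9252 hp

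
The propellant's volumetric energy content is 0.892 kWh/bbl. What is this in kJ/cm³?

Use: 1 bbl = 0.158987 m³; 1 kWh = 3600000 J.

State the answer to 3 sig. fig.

0.892 kWh/bbl × 3600000 J/kWh ÷ 0.158987 m³/bbl = 2.01979×10⁷ J/m³
2.01979×10⁷ J/m³ ÷ 1000 J/kJ × 10⁻⁶ m³/cm³ = 0.0201979 kJ/cm³

0.0202 kJ/cm³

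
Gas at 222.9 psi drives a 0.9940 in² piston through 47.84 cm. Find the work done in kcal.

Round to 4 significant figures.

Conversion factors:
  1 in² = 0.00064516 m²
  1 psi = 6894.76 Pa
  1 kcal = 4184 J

222.9 psi → 1.53684×10⁶ Pa
0.9940 in² → 6.41289×10⁻⁴ m²
F = P × A = 1.53684×10⁶ × 6.41289×10⁻⁴ = 985.559 N
47.84 cm → 0.4784 m
W = F × d = 985.559 × 0.4784 = 471.491 J
In kcal: 471.491 / 4184 = 0.112689 kcal

0.1127 kcal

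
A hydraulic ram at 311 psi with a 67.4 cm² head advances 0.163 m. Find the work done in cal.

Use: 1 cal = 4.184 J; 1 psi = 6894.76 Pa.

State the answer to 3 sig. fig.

563 cal

311 psi → 2.14427×10⁶ Pa
67.4 cm² → 0.00674 m²
F = P × A = 2.14427×10⁶ × 0.00674 = 14452.4 N
W = F × d = 14452.4 × 0.163 = 2355.74 J
In cal: 2355.74 / 4.184 = 563.035 cal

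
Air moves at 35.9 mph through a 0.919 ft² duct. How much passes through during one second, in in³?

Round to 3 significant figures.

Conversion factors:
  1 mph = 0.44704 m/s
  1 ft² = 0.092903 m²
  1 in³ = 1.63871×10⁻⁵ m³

8.36×10⁴ in³

35.9 mph × 0.44704 = 16.0487 m/s
0.919 ft² × 0.092903 = 0.0853779 m²
V = v × A × t = 16.0487 m/s × 0.0853779 m² × 1 s = 1.3702 m³
1.3702 m³ ÷ (1.63871×10⁻⁵ m³/in³) = 83614.6 in³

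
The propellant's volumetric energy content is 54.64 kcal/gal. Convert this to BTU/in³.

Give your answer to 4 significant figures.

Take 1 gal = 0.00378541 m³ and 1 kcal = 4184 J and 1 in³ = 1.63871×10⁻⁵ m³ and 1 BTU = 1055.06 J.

0.9380 BTU/in³

54.64 kcal/gal × 4184 J/kcal ÷ 0.00378541 m³/gal = 6.03934×10⁷ J/m³
6.03934×10⁷ J/m³ ÷ 1055.06 J/BTU × 1.63871×10⁻⁵ m³/in³ = 0.938025 BTU/in³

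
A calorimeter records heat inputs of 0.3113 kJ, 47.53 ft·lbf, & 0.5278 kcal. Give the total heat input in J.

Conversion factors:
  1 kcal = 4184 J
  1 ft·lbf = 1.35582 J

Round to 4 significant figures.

0.3113 kJ × 1000 = 311.3 J
47.53 ft·lbf × 1.35582 = 64.4421 J
0.5278 kcal × 4184 = 2208.32 J
Combined: 311.3 + 64.4421 + 2208.32 = 2584.06 J

2584 J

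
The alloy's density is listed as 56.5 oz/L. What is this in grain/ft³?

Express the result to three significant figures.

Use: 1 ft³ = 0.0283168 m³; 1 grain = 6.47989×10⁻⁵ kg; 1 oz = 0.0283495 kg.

7.00×10⁵ grain/ft³

56.5 oz/L × 0.0283495 kg/oz ÷ 0.001 m³/L = 1601.75 kg/m³
1601.75 kg/m³ ÷ 6.47989×10⁻⁵ kg/grain × 0.0283168 m³/ft³ = 699957 grain/ft³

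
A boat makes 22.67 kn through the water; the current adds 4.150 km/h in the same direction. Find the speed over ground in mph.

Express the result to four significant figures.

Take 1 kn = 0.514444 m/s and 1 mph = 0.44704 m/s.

28.67 mph

22.67 kn × 0.514444 = 11.6624 m/s
4.150 km/h × (1/3.6) = 1.15278 m/s
Combined: 11.6624 + 1.15278 = 12.8152 m/s
In mph: 12.8152 / 0.44704 = 28.6668 mph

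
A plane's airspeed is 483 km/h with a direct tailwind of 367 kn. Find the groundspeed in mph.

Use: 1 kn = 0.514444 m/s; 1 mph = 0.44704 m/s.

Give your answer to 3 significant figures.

483 km/h × (1/3.6) = 134.167 m/s
367 kn × 0.514444 = 188.801 m/s
Combined: 134.167 + 188.801 = 322.968 m/s
In mph: 322.968 / 0.44704 = 722.459 mph

722 mph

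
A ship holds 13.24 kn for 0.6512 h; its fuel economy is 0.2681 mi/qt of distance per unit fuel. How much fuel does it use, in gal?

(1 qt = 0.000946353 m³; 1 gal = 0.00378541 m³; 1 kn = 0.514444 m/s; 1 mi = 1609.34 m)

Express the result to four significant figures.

13.24 kn → 6.81124 m/s
0.6512 h → 2344.32 s
d = v × t = 6.81124 × 2344.32 = 15967.7 m
0.2681 mi/qt → 455923 m/m³
V = d / (distance per unit fuel) = 15967.7 / 455923 = 0.0350228 m³
In gal: 0.0350228 / 0.00378541 = 9.25205 gal

9.252 gal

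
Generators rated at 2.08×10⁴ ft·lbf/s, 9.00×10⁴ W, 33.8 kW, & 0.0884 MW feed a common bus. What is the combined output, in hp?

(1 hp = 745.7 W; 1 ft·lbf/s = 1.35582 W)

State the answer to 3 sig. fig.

2.08×10⁴ ft·lbf/s × 1.35582 = 28201.1 W
9.00×10⁴ W (already W)
33.8 kW × 1000 = 33800 W
0.0884 MW × 1000000 = 88400 W
Sum: 28201.1 + 90000 + 33800 + 88400 = 240401 W
In hp: 240401 / 745.7 = 322.383 hp

322 hp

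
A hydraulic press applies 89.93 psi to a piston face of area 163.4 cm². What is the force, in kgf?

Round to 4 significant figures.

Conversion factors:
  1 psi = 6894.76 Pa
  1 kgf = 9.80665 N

1033 kgf

89.93 psi × 6894.76 = 620046 Pa
163.4 cm² × 0.0001 = 0.01634 m²
F = P × A = 620046 Pa × 0.01634 m² = 10131.6 N
10131.6 N ÷ (9.80665 N/kgf) = 1033.14 kgf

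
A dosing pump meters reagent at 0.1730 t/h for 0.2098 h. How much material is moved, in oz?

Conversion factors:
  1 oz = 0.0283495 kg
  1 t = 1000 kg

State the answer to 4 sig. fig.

1280 oz

0.1730 t/h → 0.0480556 kg/s
0.2098 h → 755.28 s
m = ṁ × t = 0.0480556 × 755.28 = 36.2954 kg
In oz: 36.2954 / 0.0283495 = 1280.28 oz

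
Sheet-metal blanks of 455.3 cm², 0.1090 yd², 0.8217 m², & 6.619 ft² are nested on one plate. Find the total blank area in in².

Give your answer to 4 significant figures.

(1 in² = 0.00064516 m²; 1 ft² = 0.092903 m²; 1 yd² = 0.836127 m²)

455.3 cm² × 0.0001 = 0.04553 m²
0.1090 yd² × 0.836127 = 0.0911378 m²
0.8217 m² (already m²)
6.619 ft² × 0.092903 = 0.614925 m²
Sum: 0.04553 + 0.0911378 + 0.8217 + 0.614925 = 1.57329 m²
In in²: 1.57329 / 0.00064516 = 2438.6 in²

2439 in²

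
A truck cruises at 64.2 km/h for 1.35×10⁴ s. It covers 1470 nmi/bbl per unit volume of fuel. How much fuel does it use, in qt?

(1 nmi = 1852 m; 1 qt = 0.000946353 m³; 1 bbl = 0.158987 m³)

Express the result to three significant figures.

14.9 qt

64.2 km/h → 17.8333 m/s
d = v × t = 17.8333 × 13500 = 240750 m
1470 nmi/bbl → 1.71237×10⁷ m/m³
V = d / (distance per unit fuel) = 240750 / 1.71237×10⁷ = 0.0140595 m³
In qt: 0.0140595 / 0.000946353 = 14.8565 qt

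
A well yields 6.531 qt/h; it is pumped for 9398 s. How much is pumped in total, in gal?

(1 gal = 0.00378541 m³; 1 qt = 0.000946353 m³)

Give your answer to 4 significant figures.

4.262 gal

6.531 qt/h → 1.71684×10⁻⁶ m³/s
V = Q × t = 1.71684×10⁻⁶ × 9398 = 0.0161349 m³
In gal: 0.0161349 / 0.00378541 = 4.26239 gal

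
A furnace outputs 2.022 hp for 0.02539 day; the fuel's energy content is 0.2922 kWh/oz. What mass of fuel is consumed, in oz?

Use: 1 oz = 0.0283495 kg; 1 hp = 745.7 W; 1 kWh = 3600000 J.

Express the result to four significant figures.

2.022 hp → 1507.81 W
0.02539 day → 2193.7 s
E = P × t = 1507.81 × 2193.7 = 3.30768×10⁶ J
0.2922 kWh/oz → 3.71054×10⁷ J/kg
m = E / e_s = 3.30768×10⁶ / 3.71054×10⁷ = 0.0891428 kg
In oz: 0.0891428 / 0.0283495 = 3.14442 oz

3.144 oz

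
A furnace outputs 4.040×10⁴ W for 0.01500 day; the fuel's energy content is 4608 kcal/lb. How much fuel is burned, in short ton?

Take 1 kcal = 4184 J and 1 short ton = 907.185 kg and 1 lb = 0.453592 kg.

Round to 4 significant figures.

0.01500 day → 1296 s
E = P × t = 40400 × 1296 = 5.23584×10⁷ J
4608 kcal/lb → 4.25049×10⁷ J/kg
m = E / e_s = 5.23584×10⁷ / 4.25049×10⁷ = 1.23182 kg
In short ton: 1.23182 / 907.185 = 0.00135785 short ton

0.001358 short ton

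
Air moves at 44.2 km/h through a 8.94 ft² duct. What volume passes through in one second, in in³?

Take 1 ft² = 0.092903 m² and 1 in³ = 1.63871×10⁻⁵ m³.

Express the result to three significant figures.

6.22×10⁵ in³

44.2 km/h × (1/3.6) → 12.2778 m/s
8.94 ft² × 0.092903 → 0.830553 m²
V = v × A × t = 12.2778 m/s × 0.830553 m² × 1 s = 10.1974 m³
10.1974 m³ ÷ (1.63871×10⁻⁵ m³/in³) = 622282 in³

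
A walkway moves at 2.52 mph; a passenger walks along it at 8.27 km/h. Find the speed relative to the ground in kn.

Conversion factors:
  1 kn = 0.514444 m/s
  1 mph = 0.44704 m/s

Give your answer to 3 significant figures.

6.66 kn

2.52 mph × 0.44704 = 1.12654 m/s
8.27 km/h × (1/3.6) = 2.29722 m/s
Combined: 1.12654 + 2.29722 = 3.42376 m/s
In kn: 3.42376 / 0.514444 = 6.65526 kn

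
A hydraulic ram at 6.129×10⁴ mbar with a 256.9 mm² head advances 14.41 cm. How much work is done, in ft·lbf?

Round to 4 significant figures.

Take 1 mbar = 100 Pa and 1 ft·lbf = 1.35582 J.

6.129×10⁴ mbar → 6.129×10⁶ Pa
256.9 mm² → 2.569×10⁻⁴ m²
F = P × A = 6.129×10⁶ × 2.569×10⁻⁴ = 1574.54 N
14.41 cm → 0.1441 m
W = F × d = 1574.54 × 0.1441 = 226.891 J
In ft·lbf: 226.891 / 1.35582 = 167.346 ft·lbf

167.3 ft·lbf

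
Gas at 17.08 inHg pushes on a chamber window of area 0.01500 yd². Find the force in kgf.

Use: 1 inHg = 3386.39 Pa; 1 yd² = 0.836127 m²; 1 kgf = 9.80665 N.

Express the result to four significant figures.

17.08 inHg × 3386.39 → 57839.5 Pa
0.01500 yd² × 0.836127 → 0.0125419 m²
F = P × A = 57839.5 Pa × 0.0125419 m² = 725.417 N
725.417 N ÷ (9.80665 N/kgf) = 73.9719 kgf

73.97 kgf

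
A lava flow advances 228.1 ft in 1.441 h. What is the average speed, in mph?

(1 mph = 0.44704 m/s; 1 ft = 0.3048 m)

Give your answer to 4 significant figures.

228.1 ft × 0.3048 = 69.5249 m
1.441 h × 3600 = 5187.6 s
v = d / t = 69.5249 m / 5187.6 s = 0.0134021 m/s
0.0134021 m/s ÷ (0.44704 m/s/mph) = 0.0299796 mph

0.02998 mph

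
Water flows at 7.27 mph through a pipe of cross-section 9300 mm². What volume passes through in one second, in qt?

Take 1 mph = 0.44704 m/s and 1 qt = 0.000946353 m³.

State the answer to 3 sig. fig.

31.9 qt

7.27 mph × 0.44704 → 3.24998 m/s
9300 mm² × 10⁻⁶ → 0.0093 m²
V = v × A × t = 3.24998 m/s × 0.0093 m² × 1 s = 0.0302248 m³
0.0302248 m³ ÷ (0.000946353 m³/qt) = 31.9382 qt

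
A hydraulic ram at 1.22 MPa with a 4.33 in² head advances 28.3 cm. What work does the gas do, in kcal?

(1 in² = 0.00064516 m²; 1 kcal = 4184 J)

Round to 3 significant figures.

0.231 kcal

1.22 MPa → 1.22×10⁶ Pa
4.33 in² → 0.00279354 m²
F = P × A = 1.22×10⁶ × 0.00279354 = 3408.12 N
28.3 cm → 0.283 m
W = F × d = 3408.12 × 0.283 = 964.498 J
In kcal: 964.498 / 4184 = 0.230521 kcal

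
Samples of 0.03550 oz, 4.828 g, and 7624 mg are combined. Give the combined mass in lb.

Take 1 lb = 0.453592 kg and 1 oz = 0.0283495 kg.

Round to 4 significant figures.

0.02967 lb

0.03550 oz × 0.0283495 = 0.00100641 kg
4.828 g × 0.001 = 0.004828 kg
7624 mg × 10⁻⁶ = 0.007624 kg
Total: 0.00100641 + 0.004828 + 0.007624 = 0.0134584 kg
In lb: 0.0134584 / 0.453592 = 0.0296707 lb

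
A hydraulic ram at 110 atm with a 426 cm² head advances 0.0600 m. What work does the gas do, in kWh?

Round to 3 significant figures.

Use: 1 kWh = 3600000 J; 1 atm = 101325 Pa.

110 atm → 1.11458×10⁷ Pa
426 cm² → 0.0426 m²
F = P × A = 1.11458×10⁷ × 0.0426 = 474811 N
W = F × d = 474811 × 0.06 = 28488.7 J
In kWh: 28488.7 / 3600000 = 0.00791353 kWh

0.00791 kWh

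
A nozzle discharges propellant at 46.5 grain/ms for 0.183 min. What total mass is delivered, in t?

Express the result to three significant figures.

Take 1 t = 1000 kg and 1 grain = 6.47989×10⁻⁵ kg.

0.0331 t

46.5 grain/ms → 3.01315 kg/s
0.183 min → 10.98 s
m = ṁ × t = 3.01315 × 10.98 = 33.0844 kg
In t: 33.0844 / 1000 = 0.0330844 t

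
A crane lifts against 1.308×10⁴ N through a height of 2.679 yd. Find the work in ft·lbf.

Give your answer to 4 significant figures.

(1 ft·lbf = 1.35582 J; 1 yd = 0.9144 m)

2.363×10⁴ ft·lbf

2.679 yd × 0.9144 → 2.44968 m
W = F × d = 13080 N × 2.44968 m = 32041.8 J
32041.8 J ÷ (1.35582 J/ft·lbf) = 23632.8 ft·lbf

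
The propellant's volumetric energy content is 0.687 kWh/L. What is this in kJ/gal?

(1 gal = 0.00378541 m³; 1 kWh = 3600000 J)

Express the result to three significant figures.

0.687 kWh/L × 3600000 J/kWh ÷ 0.001 m³/L = 2.4732×10⁹ J/m³
2.4732×10⁹ J/m³ ÷ 1000 J/kJ × 0.00378541 m³/gal = 9362.08 kJ/gal

9360 kJ/gal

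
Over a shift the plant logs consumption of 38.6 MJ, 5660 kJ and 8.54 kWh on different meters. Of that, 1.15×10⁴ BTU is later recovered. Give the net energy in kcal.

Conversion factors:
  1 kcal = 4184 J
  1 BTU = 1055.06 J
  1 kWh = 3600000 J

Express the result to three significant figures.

38.6 MJ × 1000000 = 3.86×10⁷ J
5660 kJ × 1000 = 5.66×10⁶ J
8.54 kWh × 3600000 = 3.0744×10⁷ J
1.15×10⁴ BTU × 1055.06 = 1.21332×10⁷ J
Result: 3.86×10⁷ + 5.66×10⁶ + 3.0744×10⁷ − 1.21332×10⁷ = 6.28708×10⁷ J
In kcal: 6.28708×10⁷ / 4184 = 15026.5 kcal

1.50×10⁴ kcal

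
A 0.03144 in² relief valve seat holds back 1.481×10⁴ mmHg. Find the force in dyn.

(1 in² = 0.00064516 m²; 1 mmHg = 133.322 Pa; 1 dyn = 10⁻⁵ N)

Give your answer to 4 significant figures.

1.481×10⁴ mmHg × 133.322 → 1.9745×10⁶ Pa
0.03144 in² × 0.00064516 → 2.02838×10⁻⁵ m²
F = P × A = 1.9745×10⁶ Pa × 2.02838×10⁻⁵ m² = 40.0504 N
40.0504 N ÷ (10⁻⁵ N/dyn) = 4.00504×10⁶ dyn

4.005×10⁶ dyn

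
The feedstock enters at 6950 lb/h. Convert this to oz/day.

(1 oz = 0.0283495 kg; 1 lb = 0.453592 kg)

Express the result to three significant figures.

2.67×10⁶ oz/day

6950 lb/h × 0.453592 kg/lb ÷ 3600 s/h = 0.875685 kg/s
0.875685 kg/s ÷ 0.0283495 kg/oz × 86400 s/day = 2.6688×10⁶ oz/day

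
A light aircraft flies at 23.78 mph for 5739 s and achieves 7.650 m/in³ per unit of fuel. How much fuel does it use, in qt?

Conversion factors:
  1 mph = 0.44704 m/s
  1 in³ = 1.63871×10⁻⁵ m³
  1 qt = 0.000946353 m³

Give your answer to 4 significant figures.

138.1 qt

23.78 mph → 10.6306 m/s
d = v × t = 10.6306 × 5739 = 61009 m
7.650 m/in³ → 466831 m/m³
V = d / (distance per unit fuel) = 61009 / 466831 = 0.130688 m³
In qt: 0.130688 / 0.000946353 = 138.096 qt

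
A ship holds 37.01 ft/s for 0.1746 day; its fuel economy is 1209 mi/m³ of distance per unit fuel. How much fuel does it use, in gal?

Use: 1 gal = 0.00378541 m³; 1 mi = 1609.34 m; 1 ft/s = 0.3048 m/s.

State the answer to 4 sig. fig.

37.01 ft/s → 11.2806 m/s
0.1746 day → 15085.4 s
d = v × t = 11.2806 × 15085.4 = 170172 m
1209 mi/m³ → 1.94569×10⁶ m/m³
V = d / (distance per unit fuel) = 170172 / 1.94569×10⁶ = 0.087461 m³
In gal: 0.087461 / 0.00378541 = 23.1048 gal

23.10 gal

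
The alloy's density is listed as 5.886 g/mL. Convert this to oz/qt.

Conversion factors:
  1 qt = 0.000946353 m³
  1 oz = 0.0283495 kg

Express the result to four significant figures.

5.886 g/mL × 0.001 kg/g ÷ 10⁻⁶ m³/mL = 5886 kg/m³
5886 kg/m³ ÷ 0.0283495 kg/oz × 0.000946353 m³/qt = 196.484 oz/qt

196.5 oz/qt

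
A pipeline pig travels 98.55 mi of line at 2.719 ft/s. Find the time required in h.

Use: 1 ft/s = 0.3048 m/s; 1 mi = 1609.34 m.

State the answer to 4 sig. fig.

53.16 h

98.55 mi × 1609.34 = 158600 m
2.719 ft/s × 0.3048 = 0.828751 m/s
t = d / v = 158600 m / 0.828751 m/s = 191372 s
191372 s ÷ (3600 s/h) = 53.1589 h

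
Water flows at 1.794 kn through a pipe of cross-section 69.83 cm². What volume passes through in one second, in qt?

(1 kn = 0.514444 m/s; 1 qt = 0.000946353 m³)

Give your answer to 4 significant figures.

6.810 qt

1.794 kn × 0.514444 → 0.922913 m/s
69.83 cm² × 0.0001 → 0.006983 m²
V = v × A × t = 0.922913 m/s × 0.006983 m² × 1 s = 0.0064447 m³
0.0064447 m³ ÷ (0.000946353 m³/qt) = 6.81004 qt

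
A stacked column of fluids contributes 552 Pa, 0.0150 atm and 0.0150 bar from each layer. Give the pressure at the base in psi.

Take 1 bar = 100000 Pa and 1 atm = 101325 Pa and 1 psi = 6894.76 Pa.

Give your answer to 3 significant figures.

552 Pa (already Pa)
0.0150 atm × 101325 = 1519.88 Pa
0.0150 bar × 100000 = 1500 Pa
Combined: 552 + 1519.88 + 1500 = 3571.88 Pa
In psi: 3571.88 / 6894.76 = 0.518057 psi

0.518 psi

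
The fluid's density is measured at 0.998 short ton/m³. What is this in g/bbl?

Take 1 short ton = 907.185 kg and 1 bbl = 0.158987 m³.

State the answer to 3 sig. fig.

0.998 short ton/m³ × 907.185 kg/short ton = 905.371 kg/m³
905.371 kg/m³ ÷ 0.001 kg/g × 0.158987 m³/bbl = 143942 g/bbl

1.44×10⁵ g/bbl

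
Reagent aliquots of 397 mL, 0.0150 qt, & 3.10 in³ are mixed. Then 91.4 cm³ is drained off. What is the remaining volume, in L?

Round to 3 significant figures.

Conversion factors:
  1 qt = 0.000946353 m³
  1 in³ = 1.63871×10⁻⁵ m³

0.371 L

397 mL × 10⁻⁶ → 3.97×10⁻⁴ m³
0.0150 qt × 0.000946353 → 1.41953×10⁻⁵ m³
3.10 in³ × 1.63871×10⁻⁵ → 5.08×10⁻⁵ m³
91.4 cm³ × 10⁻⁶ → 9.14×10⁻⁵ m³
Net: 3.97×10⁻⁴ + 1.41953×10⁻⁵ + 5.08×10⁻⁵ − 9.14×10⁻⁵ = 3.70595×10⁻⁴ m³
In L: 3.70595×10⁻⁴ / 0.001 = 0.370595 L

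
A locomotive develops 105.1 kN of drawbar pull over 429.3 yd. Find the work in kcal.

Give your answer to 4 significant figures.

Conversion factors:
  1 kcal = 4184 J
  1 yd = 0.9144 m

9861 kcal

105.1 kN × 1000 = 105100 N
429.3 yd × 0.9144 = 392.552 m
W = F × d = 105100 N × 392.552 m = 4.12572×10⁷ J
4.12572×10⁷ J ÷ (4184 J/kcal) = 9860.71 kcal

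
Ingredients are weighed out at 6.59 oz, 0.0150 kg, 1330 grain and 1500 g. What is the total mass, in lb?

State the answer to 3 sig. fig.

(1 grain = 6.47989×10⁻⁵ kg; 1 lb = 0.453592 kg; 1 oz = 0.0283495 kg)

6.59 oz × 0.0283495 → 0.186823 kg
0.0150 kg (already kg)
1330 grain × 6.47989×10⁻⁵ → 0.0861825 kg
1500 g × 0.001 → 1.5 kg
Sum: 0.186823 + 0.015 + 0.0861825 + 1.5 = 1.78801 kg
In lb: 1.78801 / 0.453592 = 3.94189 lb

3.94 lb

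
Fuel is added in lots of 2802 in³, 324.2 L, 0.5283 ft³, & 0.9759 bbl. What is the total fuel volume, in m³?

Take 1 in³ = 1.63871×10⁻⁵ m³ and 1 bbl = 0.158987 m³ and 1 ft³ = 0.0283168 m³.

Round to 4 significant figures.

2802 in³ × 1.63871×10⁻⁵ = 0.0459167 m³
324.2 L × 0.001 = 0.3242 m³
0.5283 ft³ × 0.0283168 = 0.0149598 m³
0.9759 bbl × 0.158987 = 0.155155 m³
Sum: 0.0459167 + 0.3242 + 0.0149598 + 0.155155 = 0.540232 m³

0.5402 m³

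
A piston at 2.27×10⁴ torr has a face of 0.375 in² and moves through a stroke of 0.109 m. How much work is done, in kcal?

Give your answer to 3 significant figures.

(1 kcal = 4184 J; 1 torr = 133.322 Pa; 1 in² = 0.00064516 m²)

2.27×10⁴ torr → 3.02641×10⁶ Pa
0.375 in² → 2.41935×10⁻⁴ m²
F = P × A = 3.02641×10⁶ × 2.41935×10⁻⁴ = 732.195 N
W = F × d = 732.195 × 0.109 = 79.8093 J
In kcal: 79.8093 / 4184 = 0.0190749 kcal

0.0191 kcal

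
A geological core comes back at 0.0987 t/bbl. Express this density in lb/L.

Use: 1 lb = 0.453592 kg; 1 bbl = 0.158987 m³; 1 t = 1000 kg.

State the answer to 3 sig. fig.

1.37 lb/L

0.0987 t/bbl × 1000 kg/t ÷ 0.158987 m³/bbl = 620.805 kg/m³
620.805 kg/m³ ÷ 0.453592 kg/lb × 0.001 m³/L = 1.36864 lb/L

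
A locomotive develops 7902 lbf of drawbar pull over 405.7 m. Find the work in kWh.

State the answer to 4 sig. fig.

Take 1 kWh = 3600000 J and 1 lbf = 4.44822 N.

3.961 kWh

7902 lbf × 4.44822 → 35149.8 N
W = F × d = 35149.8 N × 405.7 m = 1.42603×10⁷ J
1.42603×10⁷ J ÷ (3600000 J/kWh) = 3.96119 kWh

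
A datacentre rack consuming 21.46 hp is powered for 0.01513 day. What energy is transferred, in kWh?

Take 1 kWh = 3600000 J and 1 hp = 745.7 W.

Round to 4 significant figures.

21.46 hp × 745.7 = 16002.7 W
0.01513 day × 86400 = 1307.23 s
E = P × t = 16002.7 W × 1307.23 s = 2.09192×10⁷ J
2.09192×10⁷ J ÷ (3600000 J/kWh) = 5.81089 kWh

5.811 kWh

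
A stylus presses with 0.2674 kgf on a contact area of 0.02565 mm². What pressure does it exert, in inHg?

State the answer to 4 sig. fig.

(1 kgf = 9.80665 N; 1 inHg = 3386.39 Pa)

0.2674 kgf × 9.80665 → 2.6223 N
0.02565 mm² × 10⁻⁶ → 2.565×10⁻⁸ m²
P = F / A = 2.6223 N / 2.565×10⁻⁸ m² = 1.02234×10⁸ Pa
1.02234×10⁸ Pa ÷ (3386.39 Pa/inHg) = 30189.7 inHg

3.019×10⁴ inHg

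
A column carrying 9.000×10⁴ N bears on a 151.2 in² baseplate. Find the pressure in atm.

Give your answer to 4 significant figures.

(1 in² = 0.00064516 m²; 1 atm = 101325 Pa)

9.106 atm

151.2 in² × 0.00064516 = 0.0975482 m²
P = F / A = 90000 N / 0.0975482 m² = 922621 Pa
922621 Pa ÷ (101325 Pa/atm) = 9.10556 atm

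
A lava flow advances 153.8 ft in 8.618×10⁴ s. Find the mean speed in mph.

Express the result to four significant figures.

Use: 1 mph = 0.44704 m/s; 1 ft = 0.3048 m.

153.8 ft × 0.3048 = 46.8782 m
v = d / t = 46.8782 m / 86180 s = 5.43957×10⁻⁴ m/s
5.43957×10⁻⁴ m/s ÷ (0.44704 m/s/mph) = 0.0012168 mph

0.001217 mph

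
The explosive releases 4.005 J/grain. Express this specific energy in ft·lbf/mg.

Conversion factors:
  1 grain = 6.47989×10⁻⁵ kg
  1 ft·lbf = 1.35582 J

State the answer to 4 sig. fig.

4.005 J/grain ÷ 6.47989×10⁻⁵ kg/grain = 61806.6 J/kg
61806.6 J/kg ÷ 1.35582 J/ft·lbf × 10⁻⁶ kg/mg = 0.0455861 ft·lbf/mg

0.04559 ft·lbf/mg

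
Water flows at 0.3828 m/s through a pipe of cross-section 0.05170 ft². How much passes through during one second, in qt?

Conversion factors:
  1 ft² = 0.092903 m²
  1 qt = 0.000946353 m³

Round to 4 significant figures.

0.05170 ft² × 0.092903 = 0.00480309 m²
V = v × A × t = 0.3828 m/s × 0.00480309 m² × 1 s = 0.00183862 m³
0.00183862 m³ ÷ (0.000946353 m³/qt) = 1.94285 qt

1.943 qt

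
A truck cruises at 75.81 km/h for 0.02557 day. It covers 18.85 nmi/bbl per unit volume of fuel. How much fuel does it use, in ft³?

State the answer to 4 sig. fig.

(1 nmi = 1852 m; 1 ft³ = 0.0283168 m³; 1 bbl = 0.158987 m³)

75.81 km/h → 21.0583 m/s
0.02557 day → 2209.25 s
d = v × t = 21.0583 × 2209.25 = 46523 m
18.85 nmi/bbl → 219579 m/m³
V = d / (distance per unit fuel) = 46523 / 219579 = 0.211874 m³
In ft³: 0.211874 / 0.0283168 = 7.48227 ft³

7.482 ft³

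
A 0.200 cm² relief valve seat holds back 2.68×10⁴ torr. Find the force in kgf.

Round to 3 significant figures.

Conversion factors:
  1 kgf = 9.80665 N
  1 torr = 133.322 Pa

7.29 kgf

2.68×10⁴ torr × 133.322 = 3.57303×10⁶ Pa
0.200 cm² × 0.0001 = 2×10⁻⁵ m²
F = P × A = 3.57303×10⁶ Pa × 2×10⁻⁵ m² = 71.4606 N
71.4606 N ÷ (9.80665 N/kgf) = 7.28695 kgf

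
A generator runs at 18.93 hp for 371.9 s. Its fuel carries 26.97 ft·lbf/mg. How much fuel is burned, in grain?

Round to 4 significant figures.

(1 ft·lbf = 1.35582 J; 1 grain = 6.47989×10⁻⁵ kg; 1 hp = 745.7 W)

18.93 hp → 14116.1 W
E = P × t = 14116.1 × 371.9 = 5.24978×10⁶ J
26.97 ft·lbf/mg → 3.65665×10⁷ J/kg
m = E / e_s = 5.24978×10⁶ / 3.65665×10⁷ = 0.143568 kg
In grain: 0.143568 / 6.47989×10⁻⁵ = 2215.59 grain

2216 grain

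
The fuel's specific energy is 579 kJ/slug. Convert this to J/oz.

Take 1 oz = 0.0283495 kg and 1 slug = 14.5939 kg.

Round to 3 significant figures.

1120 J/oz

579 kJ/slug × 1000 J/kJ ÷ 14.5939 kg/slug = 39674.1 J/kg
39674.1 J/kg × 0.0283495 kg/oz = 1124.74 J/oz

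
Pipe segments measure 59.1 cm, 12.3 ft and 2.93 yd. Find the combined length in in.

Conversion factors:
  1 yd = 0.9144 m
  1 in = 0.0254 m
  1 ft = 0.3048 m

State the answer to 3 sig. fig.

59.1 cm × 0.01 = 0.591 m
12.3 ft × 0.3048 = 3.74904 m
2.93 yd × 0.9144 = 2.67919 m
Combined: 0.591 + 3.74904 + 2.67919 = 7.01923 m
In in: 7.01923 / 0.0254 = 276.348 in

276 in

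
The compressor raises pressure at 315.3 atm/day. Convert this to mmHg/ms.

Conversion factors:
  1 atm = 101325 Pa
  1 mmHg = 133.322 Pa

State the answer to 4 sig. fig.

0.002773 mmHg/ms

315.3 atm/day × 101325 Pa/atm ÷ 86400 s/day = 369.766 Pa/s
369.766 Pa/s ÷ 133.322 Pa/mmHg × 0.001 s/ms = 0.00277348 mmHg/ms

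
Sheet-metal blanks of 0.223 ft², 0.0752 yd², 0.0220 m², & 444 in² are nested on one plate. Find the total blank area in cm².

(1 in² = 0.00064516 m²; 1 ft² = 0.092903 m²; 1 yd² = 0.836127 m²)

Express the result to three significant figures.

0.223 ft² × 0.092903 = 0.0207174 m²
0.0752 yd² × 0.836127 = 0.0628768 m²
0.0220 m² (already m²)
444 in² × 0.00064516 = 0.286451 m²
Sum: 0.0207174 + 0.0628768 + 0.022 + 0.286451 = 0.392045 m²
In cm²: 0.392045 / 0.0001 = 3920.45 cm²

3920 cm²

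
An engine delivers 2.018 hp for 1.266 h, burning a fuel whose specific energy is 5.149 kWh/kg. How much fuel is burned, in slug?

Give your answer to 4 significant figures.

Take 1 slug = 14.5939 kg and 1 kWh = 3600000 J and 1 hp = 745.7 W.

0.02535 slug

2.018 hp → 1504.82 W
1.266 h → 4557.6 s
E = P × t = 1504.82 × 4557.6 = 6.85837×10⁶ J
5.149 kWh/kg → 1.85364×10⁷ J/kg
m = E / e_s = 6.85837×10⁶ / 1.85364×10⁷ = 0.369995 kg
In slug: 0.369995 / 14.5939 = 0.0253527 slug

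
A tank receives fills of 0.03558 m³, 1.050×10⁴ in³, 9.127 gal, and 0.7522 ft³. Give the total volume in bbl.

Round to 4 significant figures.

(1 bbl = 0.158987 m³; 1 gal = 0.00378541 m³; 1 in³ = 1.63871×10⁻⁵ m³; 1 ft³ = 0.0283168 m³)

1.657 bbl

0.03558 m³ (already m³)
1.050×10⁴ in³ × 1.63871×10⁻⁵ = 0.172065 m³
9.127 gal × 0.00378541 = 0.0345494 m³
0.7522 ft³ × 0.0283168 = 0.0212999 m³
Sum: 0.03558 + 0.172065 + 0.0345494 + 0.0212999 = 0.263494 m³
In bbl: 0.263494 / 0.158987 = 1.65733 bbl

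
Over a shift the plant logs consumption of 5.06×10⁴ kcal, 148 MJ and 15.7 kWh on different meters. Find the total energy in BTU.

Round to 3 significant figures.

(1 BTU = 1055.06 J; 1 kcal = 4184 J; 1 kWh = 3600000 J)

5.06×10⁴ kcal × 4184 = 2.1171×10⁸ J
148 MJ × 1000000 = 1.48×10⁸ J
15.7 kWh × 3600000 = 5.652×10⁷ J
Sum: 2.1171×10⁸ + 1.48×10⁸ + 5.652×10⁷ = 4.1623×10⁸ J
In BTU: 4.1623×10⁸ / 1055.06 = 394508 BTU

3.95×10⁵ BTU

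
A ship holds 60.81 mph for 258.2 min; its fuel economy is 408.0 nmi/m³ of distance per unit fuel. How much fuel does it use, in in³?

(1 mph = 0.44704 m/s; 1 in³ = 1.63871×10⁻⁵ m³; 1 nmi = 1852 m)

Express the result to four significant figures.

60.81 mph → 27.1845 m/s
258.2 min → 15492 s
d = v × t = 27.1845 × 15492 = 421142 m
408.0 nmi/m³ → 755616 m/m³
V = d / (distance per unit fuel) = 421142 / 755616 = 0.557349 m³
In in³: 0.557349 / 1.63871×10⁻⁵ = 34011.4 in³

3.401×10⁴ in³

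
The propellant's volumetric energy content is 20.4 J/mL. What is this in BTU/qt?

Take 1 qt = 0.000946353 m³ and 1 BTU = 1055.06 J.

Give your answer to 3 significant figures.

20.4 J/mL ÷ 10⁻⁶ m³/mL = 2.04×10⁷ J/m³
2.04×10⁷ J/m³ ÷ 1055.06 J/BTU × 0.000946353 m³/qt = 18.2981 BTU/qt

18.3 BTU/qt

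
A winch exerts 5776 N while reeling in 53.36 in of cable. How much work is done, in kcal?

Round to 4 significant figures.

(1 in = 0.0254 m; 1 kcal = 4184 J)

1.871 kcal

53.36 in × 0.0254 = 1.35534 m
W = F × d = 5776 N × 1.35534 m = 7828.44 J
7828.44 J ÷ (4184 J/kcal) = 1.87104 kcal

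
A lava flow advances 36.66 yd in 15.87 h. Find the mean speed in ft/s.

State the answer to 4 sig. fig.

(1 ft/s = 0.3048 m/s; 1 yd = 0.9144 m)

0.001925 ft/s

36.66 yd × 0.9144 = 33.5219 m
15.87 h × 3600 = 57132 s
v = d / t = 33.5219 m / 57132 s = 5.86745×10⁻⁴ m/s
5.86745×10⁻⁴ m/s ÷ (0.3048 m/s/ft/s) = 0.00192502 ft/s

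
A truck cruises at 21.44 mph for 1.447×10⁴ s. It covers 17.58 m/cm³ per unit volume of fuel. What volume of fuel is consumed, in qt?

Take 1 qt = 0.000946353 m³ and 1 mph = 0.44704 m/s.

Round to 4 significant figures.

21.44 mph → 9.58454 m/s
d = v × t = 9.58454 × 14470 = 138688 m
17.58 m/cm³ → 1.758×10⁷ m/m³
V = d / (distance per unit fuel) = 138688 / 1.758×10⁷ = 0.00788896 m³
In qt: 0.00788896 / 0.000946353 = 8.33617 qt

8.336 qt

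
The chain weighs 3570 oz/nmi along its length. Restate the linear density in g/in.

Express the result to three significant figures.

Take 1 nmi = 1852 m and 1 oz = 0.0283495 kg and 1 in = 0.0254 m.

3570 oz/nmi × 0.0283495 kg/oz ÷ 1852 m/nmi = 0.0546478 kg/m
0.0546478 kg/m ÷ 0.001 kg/g × 0.0254 m/in = 1.38805 g/in

1.39 g/in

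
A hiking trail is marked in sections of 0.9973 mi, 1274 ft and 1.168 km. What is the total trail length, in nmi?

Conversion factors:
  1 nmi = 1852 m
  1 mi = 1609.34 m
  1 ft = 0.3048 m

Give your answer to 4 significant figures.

1.707 nmi

0.9973 mi × 1609.34 = 1604.99 m
1274 ft × 0.3048 = 388.315 m
1.168 km × 1000 = 1168 m
Sum: 1604.99 + 388.315 + 1168 = 3161.3 m
In nmi: 3161.3 / 1852 = 1.70697 nmi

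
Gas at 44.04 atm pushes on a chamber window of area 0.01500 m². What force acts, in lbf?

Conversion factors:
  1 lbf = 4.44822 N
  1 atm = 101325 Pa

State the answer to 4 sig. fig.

1.505×10⁴ lbf

44.04 atm × 101325 → 4.46235×10⁶ Pa
F = P × A = 4.46235×10⁶ Pa × 0.015 m² = 66935.2 N
66935.2 N ÷ (4.44822 N/lbf) = 15047.6 lbf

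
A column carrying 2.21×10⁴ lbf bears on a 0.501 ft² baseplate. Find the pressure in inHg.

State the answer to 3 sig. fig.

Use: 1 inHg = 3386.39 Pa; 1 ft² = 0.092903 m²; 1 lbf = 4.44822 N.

2.21×10⁴ lbf × 4.44822 → 98305.7 N
0.501 ft² × 0.092903 → 0.0465444 m²
P = F / A = 98305.7 N / 0.0465444 m² = 2.11208×10⁶ Pa
2.11208×10⁶ Pa ÷ (3386.39 Pa/inHg) = 623.697 inHg

624 inHg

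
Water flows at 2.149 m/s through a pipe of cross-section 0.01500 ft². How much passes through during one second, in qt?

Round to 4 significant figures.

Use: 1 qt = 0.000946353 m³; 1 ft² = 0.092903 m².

0.01500 ft² × 0.092903 → 0.00139354 m²
V = v × A × t = 2.149 m/s × 0.00139354 m² × 1 s = 0.00299472 m³
0.00299472 m³ ÷ (0.000946353 m³/qt) = 3.16449 qt

3.164 qt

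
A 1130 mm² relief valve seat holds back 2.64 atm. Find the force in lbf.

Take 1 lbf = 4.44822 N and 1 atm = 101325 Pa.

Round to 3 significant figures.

2.64 atm × 101325 → 267498 Pa
1130 mm² × 10⁻⁶ → 0.00113 m²
F = P × A = 267498 Pa × 0.00113 m² = 302.273 N
302.273 N ÷ (4.44822 N/lbf) = 67.9537 lbf

68.0 lbf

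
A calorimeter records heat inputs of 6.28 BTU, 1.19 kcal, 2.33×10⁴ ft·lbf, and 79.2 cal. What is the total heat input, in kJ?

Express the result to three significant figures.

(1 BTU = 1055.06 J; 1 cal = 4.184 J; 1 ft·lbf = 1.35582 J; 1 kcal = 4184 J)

43.5 kJ

6.28 BTU × 1055.06 = 6625.78 J
1.19 kcal × 4184 = 4978.96 J
2.33×10⁴ ft·lbf × 1.35582 = 31590.6 J
79.2 cal × 4.184 = 331.373 J
Sum: 6625.78 + 4978.96 + 31590.6 + 331.373 = 43526.7 J
In kJ: 43526.7 / 1000 = 43.5267 kJ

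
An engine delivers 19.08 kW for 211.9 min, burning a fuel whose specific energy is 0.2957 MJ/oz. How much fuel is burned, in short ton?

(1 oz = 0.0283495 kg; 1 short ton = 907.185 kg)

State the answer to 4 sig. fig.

19.08 kW → 19080 W
211.9 min → 12714 s
E = P × t = 19080 × 12714 = 2.42583×10⁸ J
0.2957 MJ/oz → 1.04305×10⁷ J/kg
m = E / e_s = 2.42583×10⁸ / 1.04305×10⁷ = 23.2571 kg
In short ton: 23.2571 / 907.185 = 0.0256366 short ton

0.02564 short ton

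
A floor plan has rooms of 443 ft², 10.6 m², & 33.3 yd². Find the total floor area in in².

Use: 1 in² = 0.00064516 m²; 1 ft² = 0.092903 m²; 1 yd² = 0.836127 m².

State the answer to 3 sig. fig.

1.23×10⁵ in²

443 ft² × 0.092903 = 41.156 m²
10.6 m² (already m²)
33.3 yd² × 0.836127 = 27.843 m²
Sum: 41.156 + 10.6 + 27.843 = 79.599 m²
In in²: 79.599 / 0.00064516 = 123379 in²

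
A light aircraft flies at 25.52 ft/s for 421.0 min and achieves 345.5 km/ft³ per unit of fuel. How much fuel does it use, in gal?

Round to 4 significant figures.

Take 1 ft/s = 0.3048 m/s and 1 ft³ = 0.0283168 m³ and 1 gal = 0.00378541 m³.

4.254 gal

25.52 ft/s → 7.7785 m/s
421.0 min → 25260 s
d = v × t = 7.7785 × 25260 = 196485 m
345.5 km/ft³ → 1.22012×10⁷ m/m³
V = d / (distance per unit fuel) = 196485 / 1.22012×10⁷ = 0.0161037 m³
In gal: 0.0161037 / 0.00378541 = 4.25415 gal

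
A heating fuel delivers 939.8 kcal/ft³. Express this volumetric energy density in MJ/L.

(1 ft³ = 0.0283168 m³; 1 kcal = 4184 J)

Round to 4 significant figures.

939.8 kcal/ft³ × 4184 J/kcal ÷ 0.0283168 m³/ft³ = 1.38862×10⁸ J/m³
1.38862×10⁸ J/m³ ÷ 1000000 J/MJ × 0.001 m³/L = 0.138862 MJ/L

0.1389 MJ/L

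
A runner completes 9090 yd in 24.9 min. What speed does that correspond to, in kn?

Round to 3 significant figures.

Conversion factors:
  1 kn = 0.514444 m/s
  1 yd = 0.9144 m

9090 yd × 0.9144 → 8311.9 m
24.9 min × 60 → 1494 s
v = d / t = 8311.9 m / 1494 s = 5.56352 m/s
5.56352 m/s ÷ (0.514444 m/s/kn) = 10.8146 kn

10.8 kn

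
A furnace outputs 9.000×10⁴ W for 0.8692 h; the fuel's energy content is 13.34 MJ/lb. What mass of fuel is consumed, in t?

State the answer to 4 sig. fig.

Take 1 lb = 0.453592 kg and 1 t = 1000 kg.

0.009576 t

0.8692 h → 3129.12 s
E = P × t = 90000 × 3129.12 = 2.81621×10⁸ J
13.34 MJ/lb → 2.94097×10⁷ J/kg
m = E / e_s = 2.81621×10⁸ / 2.94097×10⁷ = 9.57579 kg
In t: 9.57579 / 1000 = 0.00957579 t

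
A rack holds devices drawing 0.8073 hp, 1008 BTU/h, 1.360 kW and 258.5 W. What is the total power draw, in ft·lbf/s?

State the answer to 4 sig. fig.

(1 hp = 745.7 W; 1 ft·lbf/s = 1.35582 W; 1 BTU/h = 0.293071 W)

1856 ft·lbf/s

0.8073 hp × 745.7 = 602.004 W
1008 BTU/h × 0.293071 = 295.416 W
1.360 kW × 1000 = 1360 W
258.5 W (already W)
Total: 602.004 + 295.416 + 1360 + 258.5 = 2515.92 W
In ft·lbf/s: 2515.92 / 1.35582 = 1855.64 ft·lbf/s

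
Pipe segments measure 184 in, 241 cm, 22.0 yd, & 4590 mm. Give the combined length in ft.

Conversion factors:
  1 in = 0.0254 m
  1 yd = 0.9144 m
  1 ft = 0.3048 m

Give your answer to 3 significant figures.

104 ft

184 in × 0.0254 = 4.6736 m
241 cm × 0.01 = 2.41 m
22.0 yd × 0.9144 = 20.1168 m
4590 mm × 0.001 = 4.59 m
Sum: 4.6736 + 2.41 + 20.1168 + 4.59 = 31.7904 m
In ft: 31.7904 / 0.3048 = 104.299 ft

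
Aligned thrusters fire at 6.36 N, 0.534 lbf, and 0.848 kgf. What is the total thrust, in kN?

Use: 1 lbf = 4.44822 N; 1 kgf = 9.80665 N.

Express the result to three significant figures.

6.36 N (already N)
0.534 lbf × 4.44822 → 2.37535 N
0.848 kgf × 9.80665 → 8.31604 N
Sum: 6.36 + 2.37535 + 8.31604 = 17.0514 N
In kN: 17.0514 / 1000 = 0.0170514 kN

0.0171 kN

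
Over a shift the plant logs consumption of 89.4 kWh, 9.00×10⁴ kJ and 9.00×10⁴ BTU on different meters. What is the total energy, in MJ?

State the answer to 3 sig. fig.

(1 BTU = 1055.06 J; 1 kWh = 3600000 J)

89.4 kWh × 3600000 = 3.2184×10⁸ J
9.00×10⁴ kJ × 1000 = 9×10⁷ J
9.00×10⁴ BTU × 1055.06 = 9.49554×10⁷ J
Sum: 3.2184×10⁸ + 9×10⁷ + 9.49554×10⁷ = 5.06795×10⁸ J
In MJ: 5.06795×10⁸ / 1000000 = 506.795 MJ

507 MJ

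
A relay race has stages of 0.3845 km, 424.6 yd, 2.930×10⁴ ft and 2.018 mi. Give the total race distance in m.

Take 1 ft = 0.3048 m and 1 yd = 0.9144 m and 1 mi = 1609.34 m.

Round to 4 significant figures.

0.3845 km × 1000 = 384.5 m
424.6 yd × 0.9144 = 388.254 m
2.930×10⁴ ft × 0.3048 = 8930.64 m
2.018 mi × 1609.34 = 3247.65 m
Combined: 384.5 + 388.254 + 8930.64 + 3247.65 = 12951 m

1.295×10⁴ m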